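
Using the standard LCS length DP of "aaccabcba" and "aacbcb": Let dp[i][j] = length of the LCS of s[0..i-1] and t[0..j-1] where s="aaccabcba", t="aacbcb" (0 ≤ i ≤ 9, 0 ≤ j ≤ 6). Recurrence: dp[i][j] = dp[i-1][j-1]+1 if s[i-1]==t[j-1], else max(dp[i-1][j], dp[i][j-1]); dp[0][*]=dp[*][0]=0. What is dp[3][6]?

3

   ''  a  a  c  b  c  b
''  0  0  0  0  0  0  0
 a  0  1  1  1  1  1  1
 a  0  1  2  2  2  2  2
 c  0  1  2  3  3  3  3
 c  0  1  2  3  3  4  4
 a  0  1  2  3  3  4  4
 b  0  1  2  3  4  4  5
 c  0  1  2  3  4  5  5
 b  0  1  2  3  4  5  6
 a  0  1  2  3  4  5  6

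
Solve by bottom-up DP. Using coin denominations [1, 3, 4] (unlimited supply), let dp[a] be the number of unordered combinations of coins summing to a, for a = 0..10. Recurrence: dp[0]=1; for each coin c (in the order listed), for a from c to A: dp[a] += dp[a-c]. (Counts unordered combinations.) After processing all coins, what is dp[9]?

after  coin     0     1     2     3     4     5     6     7     8     9    10
          1     1     1     1     1     1     1     1     1     1     1     1
          3     1     1     1     2     2     2     3     3     3     4     4
          4     1     1     1     2     3     3     4     5     6     7     8

7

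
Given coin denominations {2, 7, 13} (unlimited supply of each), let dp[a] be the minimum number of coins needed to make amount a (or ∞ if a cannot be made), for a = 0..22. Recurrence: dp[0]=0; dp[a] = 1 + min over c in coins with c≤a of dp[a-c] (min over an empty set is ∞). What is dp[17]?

3

 a  0  1  2  3  4  5  6  7  8  9 10 11 12 13 14 15 16 17 18 19 20 21 22
dp  0  -  1  -  2  -  3  1  4  2  5  3  6  1  2  2  3  3  4  4  2  3  3
(- denotes ∞ / unreachable)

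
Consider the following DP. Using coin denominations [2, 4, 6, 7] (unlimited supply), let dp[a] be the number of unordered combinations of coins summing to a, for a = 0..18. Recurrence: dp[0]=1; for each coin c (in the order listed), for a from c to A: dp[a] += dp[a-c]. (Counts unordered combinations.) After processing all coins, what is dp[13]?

3

after  coin     0     1     2     3     4     5     6     7     8     9    10    11    12    13    14    15    16    17    18
          2     1     0     1     0     1     0     1     0     1     0     1     0     1     0     1     0     1     0     1
          4     1     0     1     0     2     0     2     0     3     0     3     0     4     0     4     0     5     0     5
          6     1     0     1     0     2     0     3     0     4     0     5     0     7     0     8     0    10     0    12
          7     1     0     1     0     2     0     3     1     4     1     5     2     7     3     9     4    11     5    14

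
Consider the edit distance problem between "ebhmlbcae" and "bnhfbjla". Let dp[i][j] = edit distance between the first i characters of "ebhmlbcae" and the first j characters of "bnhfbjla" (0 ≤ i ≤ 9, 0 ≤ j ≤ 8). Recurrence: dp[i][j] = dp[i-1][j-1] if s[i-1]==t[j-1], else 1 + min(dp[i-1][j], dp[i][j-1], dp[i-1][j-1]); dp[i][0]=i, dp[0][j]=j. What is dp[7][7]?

   ''  b  n  h  f  b  j  l  a
''  0  1  2  3  4  5  6  7  8
 e  1  1  2  3  4  5  6  7  8
 b  2  1  2  3  4  4  5  6  7
 h  3  2  2  2  3  4  5  6  7
 m  4  3  3  3  3  4  5  6  7
 l  5  4  4  4  4  4  5  5  6
 b  6  5  5  5  5  4  5  6  6
 c  7  6  6  6  6  5  5  6  7
 a  8  7  7  7  7  6  6  6  6
 e  9  8  8  8  8  7  7  7  7

6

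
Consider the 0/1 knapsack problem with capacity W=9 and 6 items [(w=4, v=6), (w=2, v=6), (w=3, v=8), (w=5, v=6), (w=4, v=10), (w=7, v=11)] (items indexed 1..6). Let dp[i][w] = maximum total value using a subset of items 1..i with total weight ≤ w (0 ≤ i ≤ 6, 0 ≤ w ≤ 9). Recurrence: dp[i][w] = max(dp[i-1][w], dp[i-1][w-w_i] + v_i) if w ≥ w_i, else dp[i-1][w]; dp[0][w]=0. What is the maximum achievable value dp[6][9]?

i\w   0   1   2   3   4   5   6   7   8   9
  0   0   0   0   0   0   0   0   0   0   0
  1   0   0   0   0   6   6   6   6   6   6
  2   0   0   6   6   6   6  12  12  12  12
  3   0   0   6   8   8  14  14  14  14  20
  4   0   0   6   8   8  14  14  14  14  20
  5   0   0   6   8  10  14  16  18  18  24
  6   0   0   6   8  10  14  16  18  18  24

24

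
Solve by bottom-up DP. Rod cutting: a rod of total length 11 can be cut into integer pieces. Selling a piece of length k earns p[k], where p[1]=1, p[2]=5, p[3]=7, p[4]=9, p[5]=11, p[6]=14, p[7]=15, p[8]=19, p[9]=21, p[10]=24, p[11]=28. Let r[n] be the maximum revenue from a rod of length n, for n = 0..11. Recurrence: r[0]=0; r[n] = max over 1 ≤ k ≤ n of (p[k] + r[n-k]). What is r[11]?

   n    0    1    2    3    4    5    6    7    8    9   10   11
r[n]    0    1    5    7   10   12   15   17   20   22   25   28

28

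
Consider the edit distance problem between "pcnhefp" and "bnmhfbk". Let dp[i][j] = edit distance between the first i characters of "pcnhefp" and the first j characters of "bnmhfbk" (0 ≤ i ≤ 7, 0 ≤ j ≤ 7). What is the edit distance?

6

   ''  b  n  m  h  f  b  k
''  0  1  2  3  4  5  6  7
 p  1  1  2  3  4  5  6  7
 c  2  2  2  3  4  5  6  7
 n  3  3  2  3  4  5  6  7
 h  4  4  3  3  3  4  5  6
 e  5  5  4  4  4  4  5  6
 f  6  6  5  5  5  4  5  6
 p  7  7  6  6  6  5  5  6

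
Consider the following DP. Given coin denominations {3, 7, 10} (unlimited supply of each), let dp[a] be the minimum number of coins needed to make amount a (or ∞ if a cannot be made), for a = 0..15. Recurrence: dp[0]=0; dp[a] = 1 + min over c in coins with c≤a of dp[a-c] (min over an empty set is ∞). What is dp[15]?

5

 a  0  1  2  3  4  5  6  7  8  9 10 11 12 13 14 15
dp  0  -  -  1  -  -  2  1  -  3  1  -  4  2  2  5
(- denotes ∞ / unreachable)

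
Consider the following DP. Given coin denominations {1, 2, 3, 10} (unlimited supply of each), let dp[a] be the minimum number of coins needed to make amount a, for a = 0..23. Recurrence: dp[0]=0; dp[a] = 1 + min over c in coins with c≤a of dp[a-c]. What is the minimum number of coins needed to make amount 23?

3

 a  0  1  2  3  4  5  6  7  8  9 10 11 12 13 14 15 16 17 18 19 20 21 22 23
dp  0  1  1  1  2  2  2  3  3  3  1  2  2  2  3  3  3  4  4  4  2  3  3  3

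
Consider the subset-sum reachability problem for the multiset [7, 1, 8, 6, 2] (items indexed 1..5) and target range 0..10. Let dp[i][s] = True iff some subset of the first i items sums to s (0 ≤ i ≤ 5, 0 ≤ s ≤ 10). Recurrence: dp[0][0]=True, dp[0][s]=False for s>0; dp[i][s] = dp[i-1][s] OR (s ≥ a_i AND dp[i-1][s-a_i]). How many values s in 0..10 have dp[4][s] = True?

i\s   0   1   2   3   4   5   6   7   8   9  10
  0   T   F   F   F   F   F   F   F   F   F   F
  1   T   F   F   F   F   F   F   T   F   F   F
  2   T   T   F   F   F   F   F   T   T   F   F
  3   T   T   F   F   F   F   F   T   T   T   F
  4   T   T   F   F   F   F   T   T   T   T   F
  5   T   T   T   T   F   F   T   T   T   T   T

6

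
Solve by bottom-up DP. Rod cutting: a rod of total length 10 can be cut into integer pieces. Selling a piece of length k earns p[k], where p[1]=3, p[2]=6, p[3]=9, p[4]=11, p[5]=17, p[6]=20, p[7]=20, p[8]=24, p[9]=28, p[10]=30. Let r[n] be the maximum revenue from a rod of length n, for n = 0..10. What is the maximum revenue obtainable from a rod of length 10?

34

   n    0    1    2    3    4    5    6    7    8    9   10
r[n]    0    3    6    9   12   17   20   23   26   29   34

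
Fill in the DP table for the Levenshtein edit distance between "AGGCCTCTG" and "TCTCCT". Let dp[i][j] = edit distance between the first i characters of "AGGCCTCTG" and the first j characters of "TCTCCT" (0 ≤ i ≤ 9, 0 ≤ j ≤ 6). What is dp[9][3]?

6

   ''  T  C  T  C  C  T
''  0  1  2  3  4  5  6
 A  1  1  2  3  4  5  6
 G  2  2  2  3  4  5  6
 G  3  3  3  3  4  5  6
 C  4  4  3  4  3  4  5
 C  5  5  4  4  4  3  4
 T  6  5  5  4  5  4  3
 C  7  6  5  5  4  5  4
 T  8  7  6  5  5  5  5
 G  9  8  7  6  6  6  6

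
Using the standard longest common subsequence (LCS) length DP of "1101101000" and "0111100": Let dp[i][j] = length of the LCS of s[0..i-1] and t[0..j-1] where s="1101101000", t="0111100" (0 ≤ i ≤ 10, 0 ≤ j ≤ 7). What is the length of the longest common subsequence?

   ''  0  1  1  1  1  0  0
''  0  0  0  0  0  0  0  0
 1  0  0  1  1  1  1  1  1
 1  0  0  1  2  2  2  2  2
 0  0  1  1  2  2  2  3  3
 1  0  1  2  2  3  3  3  3
 1  0  1  2  3  3  4  4  4
 0  0  1  2  3  3  4  5  5
 1  0  1  2  3  4  4  5  5
 0  0  1  2  3  4  4  5  6
 0  0  1  2  3  4  4  5  6
 0  0  1  2  3  4  4  5  6

6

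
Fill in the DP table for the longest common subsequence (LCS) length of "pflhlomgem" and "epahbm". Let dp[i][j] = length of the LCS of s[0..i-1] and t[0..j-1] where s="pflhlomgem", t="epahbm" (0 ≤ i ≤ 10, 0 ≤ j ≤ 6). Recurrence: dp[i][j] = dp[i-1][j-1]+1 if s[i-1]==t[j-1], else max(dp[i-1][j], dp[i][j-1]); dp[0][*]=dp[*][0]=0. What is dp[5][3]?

   ''  e  p  a  h  b  m
''  0  0  0  0  0  0  0
 p  0  0  1  1  1  1  1
 f  0  0  1  1  1  1  1
 l  0  0  1  1  1  1  1
 h  0  0  1  1  2  2  2
 l  0  0  1  1  2  2  2
 o  0  0  1  1  2  2  2
 m  0  0  1  1  2  2  3
 g  0  0  1  1  2  2  3
 e  0  1  1  1  2  2  3
 m  0  1  1  1  2  2  3

1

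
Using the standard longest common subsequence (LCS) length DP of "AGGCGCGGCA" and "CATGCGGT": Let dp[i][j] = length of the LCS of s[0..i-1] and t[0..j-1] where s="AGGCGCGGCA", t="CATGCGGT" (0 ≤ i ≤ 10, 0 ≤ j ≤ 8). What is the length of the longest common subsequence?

   ''  C  A  T  G  C  G  G  T
''  0  0  0  0  0  0  0  0  0
 A  0  0  1  1  1  1  1  1  1
 G  0  0  1  1  2  2  2  2  2
 G  0  0  1  1  2  2  3  3  3
 C  0  1  1  1  2  3  3  3  3
 G  0  1  1  1  2  3  4  4  4
 C  0  1  1  1  2  3  4  4  4
 G  0  1  1  1  2  3  4  5  5
 G  0  1  1  1  2  3  4  5  5
 C  0  1  1  1  2  3  4  5  5
 A  0  1  2  2  2  3  4  5  5

5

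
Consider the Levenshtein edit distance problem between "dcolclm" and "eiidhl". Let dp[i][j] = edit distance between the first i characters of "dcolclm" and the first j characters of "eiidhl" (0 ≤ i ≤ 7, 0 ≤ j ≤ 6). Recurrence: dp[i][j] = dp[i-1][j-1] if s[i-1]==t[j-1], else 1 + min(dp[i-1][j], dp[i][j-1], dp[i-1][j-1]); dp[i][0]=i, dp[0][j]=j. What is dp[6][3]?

   ''  e  i  i  d  h  l
''  0  1  2  3  4  5  6
 d  1  1  2  3  3  4  5
 c  2  2  2  3  4  4  5
 o  3  3  3  3  4  5  5
 l  4  4  4  4  4  5  5
 c  5  5  5  5  5  5  6
 l  6  6  6  6  6  6  5
 m  7  7  7  7  7  7  6

6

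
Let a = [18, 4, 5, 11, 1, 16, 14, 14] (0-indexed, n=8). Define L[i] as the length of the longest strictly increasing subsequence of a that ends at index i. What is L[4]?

1

   i    0    1    2    3    4    5    6    7
a[i]   18    4    5   11    1   16   14   14
L[i]    1    1    2    3    1    4    4    4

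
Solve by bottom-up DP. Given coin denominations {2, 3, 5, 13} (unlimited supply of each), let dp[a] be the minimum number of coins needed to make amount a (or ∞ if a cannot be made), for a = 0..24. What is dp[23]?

3

 a  0  1  2  3  4  5  6  7  8  9 10 11 12 13 14 15 16 17 18 19 20 21 22 23 24
dp  0  -  1  1  2  1  2  2  2  3  2  3  3  1  4  2  2  3  2  3  3  3  4  3  4
(- denotes ∞ / unreachable)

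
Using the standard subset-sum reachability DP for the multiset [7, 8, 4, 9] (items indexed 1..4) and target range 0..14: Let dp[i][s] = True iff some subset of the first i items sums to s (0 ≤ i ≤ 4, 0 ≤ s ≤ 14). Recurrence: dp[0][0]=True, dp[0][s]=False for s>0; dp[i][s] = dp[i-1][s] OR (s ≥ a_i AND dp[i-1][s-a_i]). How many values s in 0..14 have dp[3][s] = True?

i\s   0   1   2   3   4   5   6   7   8   9  10  11  12  13  14
  0   T   F   F   F   F   F   F   F   F   F   F   F   F   F   F
  1   T   F   F   F   F   F   F   T   F   F   F   F   F   F   F
  2   T   F   F   F   F   F   F   T   T   F   F   F   F   F   F
  3   T   F   F   F   T   F   F   T   T   F   F   T   T   F   F
  4   T   F   F   F   T   F   F   T   T   T   F   T   T   T   F

6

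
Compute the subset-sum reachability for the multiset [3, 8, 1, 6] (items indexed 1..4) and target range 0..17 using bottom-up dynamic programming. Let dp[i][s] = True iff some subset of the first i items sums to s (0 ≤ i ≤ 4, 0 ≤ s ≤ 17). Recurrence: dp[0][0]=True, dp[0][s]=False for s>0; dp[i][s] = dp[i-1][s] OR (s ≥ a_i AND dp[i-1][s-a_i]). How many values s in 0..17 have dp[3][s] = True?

8

i\s   0   1   2   3   4   5   6   7   8   9  10  11  12  13  14  15  16  17
  0   T   F   F   F   F   F   F   F   F   F   F   F   F   F   F   F   F   F
  1   T   F   F   T   F   F   F   F   F   F   F   F   F   F   F   F   F   F
  2   T   F   F   T   F   F   F   F   T   F   F   T   F   F   F   F   F   F
  3   T   T   F   T   T   F   F   F   T   T   F   T   T   F   F   F   F   F
  4   T   T   F   T   T   F   T   T   T   T   T   T   T   F   T   T   F   T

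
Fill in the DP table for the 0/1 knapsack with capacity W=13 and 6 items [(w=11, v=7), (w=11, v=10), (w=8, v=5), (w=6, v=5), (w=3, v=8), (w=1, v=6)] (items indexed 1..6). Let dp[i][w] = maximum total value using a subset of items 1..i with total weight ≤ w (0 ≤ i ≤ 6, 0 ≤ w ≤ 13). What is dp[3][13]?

i\w   0   1   2   3   4   5   6   7   8   9  10  11  12  13
  0   0   0   0   0   0   0   0   0   0   0   0   0   0   0
  1   0   0   0   0   0   0   0   0   0   0   0   7   7   7
  2   0   0   0   0   0   0   0   0   0   0   0  10  10  10
  3   0   0   0   0   0   0   0   0   5   5   5  10  10  10
  4   0   0   0   0   0   0   5   5   5   5   5  10  10  10
  5   0   0   0   8   8   8   8   8   8  13  13  13  13  13
  6   0   6   6   8  14  14  14  14  14  14  19  19  19  19

10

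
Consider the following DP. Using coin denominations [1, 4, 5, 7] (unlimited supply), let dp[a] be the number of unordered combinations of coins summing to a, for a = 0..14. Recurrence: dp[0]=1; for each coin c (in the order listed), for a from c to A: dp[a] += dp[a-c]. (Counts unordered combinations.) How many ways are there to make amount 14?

13

after  coin     0     1     2     3     4     5     6     7     8     9    10    11    12    13    14
          1     1     1     1     1     1     1     1     1     1     1     1     1     1     1     1
          4     1     1     1     1     2     2     2     2     3     3     3     3     4     4     4
          5     1     1     1     1     2     3     3     3     4     5     6     6     7     8     9
          7     1     1     1     1     2     3     3     4     5     6     7     8    10    11    13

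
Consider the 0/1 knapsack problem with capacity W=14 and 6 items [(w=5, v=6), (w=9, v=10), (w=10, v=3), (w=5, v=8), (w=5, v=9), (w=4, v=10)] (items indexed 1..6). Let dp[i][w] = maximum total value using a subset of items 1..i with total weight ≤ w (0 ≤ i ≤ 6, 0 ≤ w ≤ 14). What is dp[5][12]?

i\w   0   1   2   3   4   5   6   7   8   9  10  11  12  13  14
  0   0   0   0   0   0   0   0   0   0   0   0   0   0   0   0
  1   0   0   0   0   0   6   6   6   6   6   6   6   6   6   6
  2   0   0   0   0   0   6   6   6   6  10  10  10  10  10  16
  3   0   0   0   0   0   6   6   6   6  10  10  10  10  10  16
  4   0   0   0   0   0   8   8   8   8  10  14  14  14  14  18
  5   0   0   0   0   0   9   9   9   9  10  17  17  17  17  19
  6   0   0   0   0  10  10  10  10  10  19  19  19  19  20  27

17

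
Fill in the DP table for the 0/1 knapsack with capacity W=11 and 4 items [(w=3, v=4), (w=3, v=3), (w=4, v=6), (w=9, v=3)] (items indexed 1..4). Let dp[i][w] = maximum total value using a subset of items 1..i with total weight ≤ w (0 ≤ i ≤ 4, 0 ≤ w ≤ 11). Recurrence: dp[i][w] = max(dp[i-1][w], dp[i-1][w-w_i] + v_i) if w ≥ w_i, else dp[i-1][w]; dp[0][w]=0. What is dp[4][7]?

i\w   0   1   2   3   4   5   6   7   8   9  10  11
  0   0   0   0   0   0   0   0   0   0   0   0   0
  1   0   0   0   4   4   4   4   4   4   4   4   4
  2   0   0   0   4   4   4   7   7   7   7   7   7
  3   0   0   0   4   6   6   7  10  10  10  13  13
  4   0   0   0   4   6   6   7  10  10  10  13  13

10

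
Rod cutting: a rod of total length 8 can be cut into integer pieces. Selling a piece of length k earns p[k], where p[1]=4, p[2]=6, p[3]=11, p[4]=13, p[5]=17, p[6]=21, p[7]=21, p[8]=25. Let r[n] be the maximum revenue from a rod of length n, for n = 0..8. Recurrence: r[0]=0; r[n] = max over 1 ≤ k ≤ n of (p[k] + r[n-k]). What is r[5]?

20

   n    0    1    2    3    4    5    6    7    8
r[n]    0    4    8   12   16   20   24   28   32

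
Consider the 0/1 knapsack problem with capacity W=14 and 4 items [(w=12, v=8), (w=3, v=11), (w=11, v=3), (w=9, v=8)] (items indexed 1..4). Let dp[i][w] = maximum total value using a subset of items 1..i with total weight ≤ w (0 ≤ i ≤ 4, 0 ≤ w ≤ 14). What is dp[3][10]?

i\w   0   1   2   3   4   5   6   7   8   9  10  11  12  13  14
  0   0   0   0   0   0   0   0   0   0   0   0   0   0   0   0
  1   0   0   0   0   0   0   0   0   0   0   0   0   8   8   8
  2   0   0   0  11  11  11  11  11  11  11  11  11  11  11  11
  3   0   0   0  11  11  11  11  11  11  11  11  11  11  11  14
  4   0   0   0  11  11  11  11  11  11  11  11  11  19  19  19

11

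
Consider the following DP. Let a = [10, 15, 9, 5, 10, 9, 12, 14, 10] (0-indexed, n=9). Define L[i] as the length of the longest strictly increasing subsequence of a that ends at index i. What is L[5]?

2

   i    0    1    2    3    4    5    6    7    8
a[i]   10   15    9    5   10    9   12   14   10
L[i]    1    2    1    1    2    2    3    4    3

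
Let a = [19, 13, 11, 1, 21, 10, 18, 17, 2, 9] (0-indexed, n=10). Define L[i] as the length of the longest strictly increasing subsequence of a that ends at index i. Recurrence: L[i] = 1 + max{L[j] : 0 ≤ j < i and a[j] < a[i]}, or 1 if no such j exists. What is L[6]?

   i    0    1    2    3    4    5    6    7    8    9
a[i]   19   13   11    1   21   10   18   17    2    9
L[i]    1    1    1    1    2    2    3    3    2    3

3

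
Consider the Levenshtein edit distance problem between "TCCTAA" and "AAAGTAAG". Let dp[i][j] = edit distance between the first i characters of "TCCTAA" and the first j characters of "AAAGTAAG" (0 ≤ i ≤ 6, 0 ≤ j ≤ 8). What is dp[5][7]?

5

   ''  A  A  A  G  T  A  A  G
''  0  1  2  3  4  5  6  7  8
 T  1  1  2  3  4  4  5  6  7
 C  2  2  2  3  4  5  5  6  7
 C  3  3  3  3  4  5  6  6  7
 T  4  4  4  4  4  4  5  6  7
 A  5  4  4  4  5  5  4  5  6
 A  6  5  4  4  5  6  5  4  5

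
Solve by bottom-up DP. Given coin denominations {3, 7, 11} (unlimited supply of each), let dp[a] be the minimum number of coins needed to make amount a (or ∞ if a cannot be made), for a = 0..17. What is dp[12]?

4

 a  0  1  2  3  4  5  6  7  8  9 10 11 12 13 14 15 16 17
dp  0  -  -  1  -  -  2  1  -  3  2  1  4  3  2  5  4  3
(- denotes ∞ / unreachable)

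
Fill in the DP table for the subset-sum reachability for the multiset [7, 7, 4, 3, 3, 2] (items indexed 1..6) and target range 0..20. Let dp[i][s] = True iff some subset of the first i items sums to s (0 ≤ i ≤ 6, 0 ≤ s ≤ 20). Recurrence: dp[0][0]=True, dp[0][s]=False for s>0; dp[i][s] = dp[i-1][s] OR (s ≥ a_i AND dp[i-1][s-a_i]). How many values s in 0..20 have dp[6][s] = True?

i\s   0   1   2   3   4   5   6   7   8   9  10  11  12  13  14  15  16  17  18  19  20
  0   T   F   F   F   F   F   F   F   F   F   F   F   F   F   F   F   F   F   F   F   F
  1   T   F   F   F   F   F   F   T   F   F   F   F   F   F   F   F   F   F   F   F   F
  2   T   F   F   F   F   F   F   T   F   F   F   F   F   F   T   F   F   F   F   F   F
  3   T   F   F   F   T   F   F   T   F   F   F   T   F   F   T   F   F   F   T   F   F
  4   T   F   F   T   T   F   F   T   F   F   T   T   F   F   T   F   F   T   T   F   F
  5   T   F   F   T   T   F   T   T   F   F   T   T   F   T   T   F   F   T   T   F   T
  6   T   F   T   T   T   T   T   T   T   T   T   T   T   T   T   T   T   T   T   T   T

20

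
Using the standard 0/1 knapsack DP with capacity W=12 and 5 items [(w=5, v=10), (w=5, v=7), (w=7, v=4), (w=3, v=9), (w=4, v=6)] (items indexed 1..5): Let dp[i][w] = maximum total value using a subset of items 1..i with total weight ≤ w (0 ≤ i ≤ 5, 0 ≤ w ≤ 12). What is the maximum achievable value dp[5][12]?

25

i\w   0   1   2   3   4   5   6   7   8   9  10  11  12
  0   0   0   0   0   0   0   0   0   0   0   0   0   0
  1   0   0   0   0   0  10  10  10  10  10  10  10  10
  2   0   0   0   0   0  10  10  10  10  10  17  17  17
  3   0   0   0   0   0  10  10  10  10  10  17  17  17
  4   0   0   0   9   9  10  10  10  19  19  19  19  19
  5   0   0   0   9   9  10  10  15  19  19  19  19  25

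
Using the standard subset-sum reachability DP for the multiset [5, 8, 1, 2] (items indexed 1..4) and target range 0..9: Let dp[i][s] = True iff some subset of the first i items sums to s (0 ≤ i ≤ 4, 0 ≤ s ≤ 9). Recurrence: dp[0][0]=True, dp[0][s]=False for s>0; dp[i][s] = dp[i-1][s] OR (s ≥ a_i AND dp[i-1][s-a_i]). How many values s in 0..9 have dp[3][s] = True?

i\s   0   1   2   3   4   5   6   7   8   9
  0   T   F   F   F   F   F   F   F   F   F
  1   T   F   F   F   F   T   F   F   F   F
  2   T   F   F   F   F   T   F   F   T   F
  3   T   T   F   F   F   T   T   F   T   T
  4   T   T   T   T   F   T   T   T   T   T

6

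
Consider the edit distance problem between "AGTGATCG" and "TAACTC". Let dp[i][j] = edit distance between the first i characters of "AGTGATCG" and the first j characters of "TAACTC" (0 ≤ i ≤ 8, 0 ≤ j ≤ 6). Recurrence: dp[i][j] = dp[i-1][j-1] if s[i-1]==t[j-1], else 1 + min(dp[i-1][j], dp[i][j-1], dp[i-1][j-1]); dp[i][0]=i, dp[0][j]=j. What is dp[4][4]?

   ''  T  A  A  C  T  C
''  0  1  2  3  4  5  6
 A  1  1  1  2  3  4  5
 G  2  2  2  2  3  4  5
 T  3  2  3  3  3  3  4
 G  4  3  3  4  4  4  4
 A  5  4  3  3  4  5  5
 T  6  5  4  4  4  4  5
 C  7  6  5  5  4  5  4
 G  8  7  6  6  5  5  5

4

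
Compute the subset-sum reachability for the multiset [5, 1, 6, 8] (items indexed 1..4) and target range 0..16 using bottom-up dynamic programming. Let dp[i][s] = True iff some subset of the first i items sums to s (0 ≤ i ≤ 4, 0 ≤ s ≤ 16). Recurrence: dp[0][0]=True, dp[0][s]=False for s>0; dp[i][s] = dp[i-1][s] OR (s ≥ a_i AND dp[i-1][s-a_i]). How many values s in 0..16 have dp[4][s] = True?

i\s   0   1   2   3   4   5   6   7   8   9  10  11  12  13  14  15  16
  0   T   F   F   F   F   F   F   F   F   F   F   F   F   F   F   F   F
  1   T   F   F   F   F   T   F   F   F   F   F   F   F   F   F   F   F
  2   T   T   F   F   F   T   T   F   F   F   F   F   F   F   F   F   F
  3   T   T   F   F   F   T   T   T   F   F   F   T   T   F   F   F   F
  4   T   T   F   F   F   T   T   T   T   T   F   T   T   T   T   T   F

12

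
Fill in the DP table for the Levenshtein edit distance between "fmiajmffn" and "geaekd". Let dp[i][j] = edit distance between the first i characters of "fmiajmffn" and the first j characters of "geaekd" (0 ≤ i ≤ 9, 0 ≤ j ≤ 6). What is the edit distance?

8

   ''  g  e  a  e  k  d
''  0  1  2  3  4  5  6
 f  1  1  2  3  4  5  6
 m  2  2  2  3  4  5  6
 i  3  3  3  3  4  5  6
 a  4  4  4  3  4  5  6
 j  5  5  5  4  4  5  6
 m  6  6  6  5  5  5  6
 f  7  7  7  6  6  6  6
 f  8  8  8  7  7  7  7
 n  9  9  9  8  8  8  8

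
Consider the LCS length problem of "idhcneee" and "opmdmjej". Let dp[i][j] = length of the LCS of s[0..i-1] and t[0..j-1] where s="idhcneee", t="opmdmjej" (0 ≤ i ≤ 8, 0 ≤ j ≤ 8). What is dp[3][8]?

1

   ''  o  p  m  d  m  j  e  j
''  0  0  0  0  0  0  0  0  0
 i  0  0  0  0  0  0  0  0  0
 d  0  0  0  0  1  1  1  1  1
 h  0  0  0  0  1  1  1  1  1
 c  0  0  0  0  1  1  1  1  1
 n  0  0  0  0  1  1  1  1  1
 e  0  0  0  0  1  1  1  2  2
 e  0  0  0  0  1  1  1  2  2
 e  0  0  0  0  1  1  1  2  2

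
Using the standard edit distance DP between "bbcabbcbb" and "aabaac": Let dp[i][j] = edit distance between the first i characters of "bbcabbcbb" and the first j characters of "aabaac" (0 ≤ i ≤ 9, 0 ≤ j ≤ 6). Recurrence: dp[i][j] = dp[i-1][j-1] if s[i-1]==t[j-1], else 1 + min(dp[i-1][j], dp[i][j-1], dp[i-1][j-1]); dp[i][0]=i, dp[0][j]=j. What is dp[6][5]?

   ''  a  a  b  a  a  c
''  0  1  2  3  4  5  6
 b  1  1  2  2  3  4  5
 b  2  2  2  2  3  4  5
 c  3  3  3  3  3  4  4
 a  4  3  3  4  3  3  4
 b  5  4  4  3  4  4  4
 b  6  5  5  4  4  5  5
 c  7  6  6  5  5  5  5
 b  8  7  7  6  6  6  6
 b  9  8  8  7  7  7  7

5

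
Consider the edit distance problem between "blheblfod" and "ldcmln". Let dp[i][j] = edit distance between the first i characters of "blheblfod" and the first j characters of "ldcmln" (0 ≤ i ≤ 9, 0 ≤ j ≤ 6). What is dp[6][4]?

   ''  l  d  c  m  l  n
''  0  1  2  3  4  5  6
 b  1  1  2  3  4  5  6
 l  2  1  2  3  4  4  5
 h  3  2  2  3  4  5  5
 e  4  3  3  3  4  5  6
 b  5  4  4  4  4  5  6
 l  6  5  5  5  5  4  5
 f  7  6  6  6  6  5  5
 o  8  7  7  7  7  6  6
 d  9  8  7  8  8  7  7

5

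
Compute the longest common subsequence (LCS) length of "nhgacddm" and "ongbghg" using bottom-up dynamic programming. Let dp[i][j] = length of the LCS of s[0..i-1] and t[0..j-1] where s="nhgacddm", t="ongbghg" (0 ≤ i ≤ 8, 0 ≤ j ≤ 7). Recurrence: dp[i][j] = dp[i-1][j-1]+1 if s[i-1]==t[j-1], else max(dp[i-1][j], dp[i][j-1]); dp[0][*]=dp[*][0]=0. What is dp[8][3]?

2

   ''  o  n  g  b  g  h  g
''  0  0  0  0  0  0  0  0
 n  0  0  1  1  1  1  1  1
 h  0  0  1  1  1  1  2  2
 g  0  0  1  2  2  2  2  3
 a  0  0  1  2  2  2  2  3
 c  0  0  1  2  2  2  2  3
 d  0  0  1  2  2  2  2  3
 d  0  0  1  2  2  2  2  3
 m  0  0  1  2  2  2  2  3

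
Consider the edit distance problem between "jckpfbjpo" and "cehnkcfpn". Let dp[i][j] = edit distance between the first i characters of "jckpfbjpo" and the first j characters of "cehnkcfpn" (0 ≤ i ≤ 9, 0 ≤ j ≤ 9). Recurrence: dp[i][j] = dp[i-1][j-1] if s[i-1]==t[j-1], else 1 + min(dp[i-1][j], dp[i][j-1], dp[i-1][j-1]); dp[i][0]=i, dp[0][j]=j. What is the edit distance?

   ''  c  e  h  n  k  c  f  p  n
''  0  1  2  3  4  5  6  7  8  9
 j  1  1  2  3  4  5  6  7  8  9
 c  2  1  2  3  4  5  5  6  7  8
 k  3  2  2  3  4  4  5  6  7  8
 p  4  3  3  3  4  5  5  6  6  7
 f  5  4  4  4  4  5  6  5  6  7
 b  6  5  5  5  5  5  6  6  6  7
 j  7  6  6  6  6  6  6  7  7  7
 p  8  7  7  7  7  7  7  7  7  8
 o  9  8  8  8  8  8  8  8  8  8

8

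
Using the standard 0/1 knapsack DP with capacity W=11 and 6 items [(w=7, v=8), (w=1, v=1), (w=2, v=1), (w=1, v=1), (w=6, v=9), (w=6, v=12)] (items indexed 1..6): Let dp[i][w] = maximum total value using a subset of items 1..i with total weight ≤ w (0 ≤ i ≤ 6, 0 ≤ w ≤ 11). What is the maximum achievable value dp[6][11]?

i\w   0   1   2   3   4   5   6   7   8   9  10  11
  0   0   0   0   0   0   0   0   0   0   0   0   0
  1   0   0   0   0   0   0   0   8   8   8   8   8
  2   0   1   1   1   1   1   1   8   9   9   9   9
  3   0   1   1   2   2   2   2   8   9   9  10  10
  4   0   1   2   2   3   3   3   8   9  10  10  11
  5   0   1   2   2   3   3   9  10  11  11  12  12
  6   0   1   2   2   3   3  12  13  14  14  15  15

15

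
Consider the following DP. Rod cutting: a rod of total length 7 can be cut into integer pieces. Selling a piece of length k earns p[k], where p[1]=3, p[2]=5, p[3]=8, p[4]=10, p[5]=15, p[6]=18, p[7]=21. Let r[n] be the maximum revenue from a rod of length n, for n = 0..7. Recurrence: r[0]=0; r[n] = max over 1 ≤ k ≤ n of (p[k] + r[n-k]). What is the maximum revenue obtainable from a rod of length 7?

21

   n    0    1    2    3    4    5    6    7
r[n]    0    3    6    9   12   15   18   21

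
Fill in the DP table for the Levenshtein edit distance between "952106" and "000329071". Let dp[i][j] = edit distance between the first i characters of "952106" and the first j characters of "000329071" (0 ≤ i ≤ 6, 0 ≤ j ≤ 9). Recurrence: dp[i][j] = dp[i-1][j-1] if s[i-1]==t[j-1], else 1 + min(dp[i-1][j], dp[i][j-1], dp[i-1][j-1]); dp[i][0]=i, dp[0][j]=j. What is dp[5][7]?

   ''  0  0  0  3  2  9  0  7  1
''  0  1  2  3  4  5  6  7  8  9
 9  1  1  2  3  4  5  5  6  7  8
 5  2  2  2  3  4  5  6  6  7  8
 2  3  3  3  3  4  4  5  6  7  8
 1  4  4  4  4  4  5  5  6  7  7
 0  5  4  4  4  5  5  6  5  6  7
 6  6  5  5  5  5  6  6  6  6  7

5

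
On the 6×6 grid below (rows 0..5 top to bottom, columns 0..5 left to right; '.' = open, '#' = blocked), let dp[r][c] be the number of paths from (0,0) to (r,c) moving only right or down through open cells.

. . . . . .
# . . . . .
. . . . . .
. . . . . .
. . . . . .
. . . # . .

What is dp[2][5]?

15

r\c   0   1   2   3   4   5
  0   1   1   1   1   1   1
  1   0   1   2   3   4   5
  2   0   1   3   6  10  15
  3   0   1   4  10  20  35
  4   0   1   5  15  35  70
  5   0   1   6   0  35 105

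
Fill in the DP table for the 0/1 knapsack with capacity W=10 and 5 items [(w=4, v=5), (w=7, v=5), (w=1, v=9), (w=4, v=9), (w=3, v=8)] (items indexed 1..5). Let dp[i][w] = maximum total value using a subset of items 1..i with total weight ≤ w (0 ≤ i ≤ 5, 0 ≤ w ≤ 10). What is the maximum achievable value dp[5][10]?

26

i\w   0   1   2   3   4   5   6   7   8   9  10
  0   0   0   0   0   0   0   0   0   0   0   0
  1   0   0   0   0   5   5   5   5   5   5   5
  2   0   0   0   0   5   5   5   5   5   5   5
  3   0   9   9   9   9  14  14  14  14  14  14
  4   0   9   9   9   9  18  18  18  18  23  23
  5   0   9   9   9  17  18  18  18  26  26  26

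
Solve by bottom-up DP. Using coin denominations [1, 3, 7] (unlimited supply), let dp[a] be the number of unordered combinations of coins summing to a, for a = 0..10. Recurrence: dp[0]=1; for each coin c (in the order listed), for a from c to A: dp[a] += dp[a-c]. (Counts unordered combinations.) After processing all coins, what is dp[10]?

after  coin     0     1     2     3     4     5     6     7     8     9    10
          1     1     1     1     1     1     1     1     1     1     1     1
          3     1     1     1     2     2     2     3     3     3     4     4
          7     1     1     1     2     2     2     3     4     4     5     6

6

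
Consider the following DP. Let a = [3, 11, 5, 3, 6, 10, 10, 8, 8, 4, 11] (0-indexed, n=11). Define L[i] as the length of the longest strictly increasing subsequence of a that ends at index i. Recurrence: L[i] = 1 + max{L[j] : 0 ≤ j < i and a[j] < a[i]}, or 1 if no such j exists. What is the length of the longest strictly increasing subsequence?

   i    0    1    2    3    4    5    6    7    8    9   10
a[i]    3   11    5    3    6   10   10    8    8    4   11
L[i]    1    2    2    1    3    4    4    4    4    2    5

5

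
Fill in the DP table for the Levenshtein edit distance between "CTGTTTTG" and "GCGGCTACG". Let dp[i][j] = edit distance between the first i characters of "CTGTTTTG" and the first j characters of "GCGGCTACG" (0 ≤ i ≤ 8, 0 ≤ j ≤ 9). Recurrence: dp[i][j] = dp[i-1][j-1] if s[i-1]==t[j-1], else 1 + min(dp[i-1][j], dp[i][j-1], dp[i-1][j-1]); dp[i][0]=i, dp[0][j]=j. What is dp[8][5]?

   ''  G  C  G  G  C  T  A  C  G
''  0  1  2  3  4  5  6  7  8  9
 C  1  1  1  2  3  4  5  6  7  8
 T  2  2  2  2  3  4  4  5  6  7
 G  3  2  3  2  2  3  4  5  6  6
 T  4  3  3  3  3  3  3  4  5  6
 T  5  4  4  4  4  4  3  4  5  6
 T  6  5  5  5  5  5  4  4  5  6
 T  7  6  6  6  6  6  5  5  5  6
 G  8  7  7  6  6  7  6  6  6  5

7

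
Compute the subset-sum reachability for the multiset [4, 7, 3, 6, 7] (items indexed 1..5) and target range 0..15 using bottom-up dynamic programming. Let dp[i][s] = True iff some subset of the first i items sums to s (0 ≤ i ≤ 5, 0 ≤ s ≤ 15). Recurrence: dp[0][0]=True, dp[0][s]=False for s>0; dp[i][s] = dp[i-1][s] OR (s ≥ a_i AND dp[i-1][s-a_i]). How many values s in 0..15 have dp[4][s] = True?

10

i\s   0   1   2   3   4   5   6   7   8   9  10  11  12  13  14  15
  0   T   F   F   F   F   F   F   F   F   F   F   F   F   F   F   F
  1   T   F   F   F   T   F   F   F   F   F   F   F   F   F   F   F
  2   T   F   F   F   T   F   F   T   F   F   F   T   F   F   F   F
  3   T   F   F   T   T   F   F   T   F   F   T   T   F   F   T   F
  4   T   F   F   T   T   F   T   T   F   T   T   T   F   T   T   F
  5   T   F   F   T   T   F   T   T   F   T   T   T   F   T   T   F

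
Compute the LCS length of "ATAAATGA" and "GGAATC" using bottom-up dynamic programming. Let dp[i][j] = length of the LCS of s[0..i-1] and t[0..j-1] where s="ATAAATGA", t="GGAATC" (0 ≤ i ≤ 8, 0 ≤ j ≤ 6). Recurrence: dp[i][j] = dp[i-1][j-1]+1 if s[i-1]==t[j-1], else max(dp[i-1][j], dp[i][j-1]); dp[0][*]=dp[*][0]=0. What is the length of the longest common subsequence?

3

   ''  G  G  A  A  T  C
''  0  0  0  0  0  0  0
 A  0  0  0  1  1  1  1
 T  0  0  0  1  1  2  2
 A  0  0  0  1  2  2  2
 A  0  0  0  1  2  2  2
 A  0  0  0  1  2  2  2
 T  0  0  0  1  2  3  3
 G  0  1  1  1  2  3  3
 A  0  1  1  2  2  3  3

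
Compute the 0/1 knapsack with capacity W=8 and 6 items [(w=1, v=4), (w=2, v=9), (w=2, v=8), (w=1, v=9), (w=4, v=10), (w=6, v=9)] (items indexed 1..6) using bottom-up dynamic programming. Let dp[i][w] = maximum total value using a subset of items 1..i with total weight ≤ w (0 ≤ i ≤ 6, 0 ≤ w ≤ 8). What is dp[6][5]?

i\w   0   1   2   3   4   5   6   7   8
  0   0   0   0   0   0   0   0   0   0
  1   0   4   4   4   4   4   4   4   4
  2   0   4   9  13  13  13  13  13  13
  3   0   4   9  13  17  21  21  21  21
  4   0   9  13  18  22  26  30  30  30
  5   0   9  13  18  22  26  30  30  32
  6   0   9  13  18  22  26  30  30  32

26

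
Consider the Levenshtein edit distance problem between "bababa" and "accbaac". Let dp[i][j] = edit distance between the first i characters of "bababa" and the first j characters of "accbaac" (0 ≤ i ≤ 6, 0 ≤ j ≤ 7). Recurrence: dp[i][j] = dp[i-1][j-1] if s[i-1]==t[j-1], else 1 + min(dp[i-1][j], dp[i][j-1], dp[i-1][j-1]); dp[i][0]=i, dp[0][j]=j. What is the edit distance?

   ''  a  c  c  b  a  a  c
''  0  1  2  3  4  5  6  7
 b  1  1  2  3  3  4  5  6
 a  2  1  2  3  4  3  4  5
 b  3  2  2  3  3  4  4  5
 a  4  3  3  3  4  3  4  5
 b  5  4  4  4  3  4  4  5
 a  6  5  5  5  4  3  4  5

5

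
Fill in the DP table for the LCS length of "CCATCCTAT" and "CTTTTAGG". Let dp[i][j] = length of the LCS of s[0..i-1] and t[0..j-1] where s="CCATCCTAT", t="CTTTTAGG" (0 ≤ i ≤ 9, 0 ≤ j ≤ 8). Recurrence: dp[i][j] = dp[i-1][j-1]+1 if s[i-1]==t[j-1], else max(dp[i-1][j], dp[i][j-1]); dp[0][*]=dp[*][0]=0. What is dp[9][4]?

   ''  C  T  T  T  T  A  G  G
''  0  0  0  0  0  0  0  0  0
 C  0  1  1  1  1  1  1  1  1
 C  0  1  1  1  1  1  1  1  1
 A  0  1  1  1  1  1  2  2  2
 T  0  1  2  2  2  2  2  2  2
 C  0  1  2  2  2  2  2  2  2
 C  0  1  2  2  2  2  2  2  2
 T  0  1  2  3  3  3  3  3  3
 A  0  1  2  3  3  3  4  4  4
 T  0  1  2  3  4  4  4  4  4

4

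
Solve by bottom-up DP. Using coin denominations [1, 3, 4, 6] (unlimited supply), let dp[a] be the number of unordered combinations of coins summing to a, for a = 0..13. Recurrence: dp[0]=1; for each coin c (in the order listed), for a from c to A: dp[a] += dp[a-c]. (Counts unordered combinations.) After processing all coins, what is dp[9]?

after  coin     0     1     2     3     4     5     6     7     8     9    10    11    12    13
          1     1     1     1     1     1     1     1     1     1     1     1     1     1     1
          3     1     1     1     2     2     2     3     3     3     4     4     4     5     5
          4     1     1     1     2     3     3     4     5     6     7     8     9    11    12
          6     1     1     1     2     3     3     5     6     7     9    11    12    16    18

9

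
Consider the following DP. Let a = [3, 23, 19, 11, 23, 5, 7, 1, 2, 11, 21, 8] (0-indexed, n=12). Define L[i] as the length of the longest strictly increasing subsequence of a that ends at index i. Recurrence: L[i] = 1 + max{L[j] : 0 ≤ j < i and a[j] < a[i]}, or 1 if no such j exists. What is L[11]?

4

   i    0    1    2    3    4    5    6    7    8    9   10   11
a[i]    3   23   19   11   23    5    7    1    2   11   21    8
L[i]    1    2    2    2    3    2    3    1    2    4    5    4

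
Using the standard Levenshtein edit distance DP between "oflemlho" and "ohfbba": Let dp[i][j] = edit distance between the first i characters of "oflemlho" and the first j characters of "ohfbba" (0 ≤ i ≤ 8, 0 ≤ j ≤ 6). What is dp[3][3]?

   ''  o  h  f  b  b  a
''  0  1  2  3  4  5  6
 o  1  0  1  2  3  4  5
 f  2  1  1  1  2  3  4
 l  3  2  2  2  2  3  4
 e  4  3  3  3  3  3  4
 m  5  4  4  4  4  4  4
 l  6  5  5  5  5  5  5
 h  7  6  5  6  6  6  6
 o  8  7  6  6  7  7  7

2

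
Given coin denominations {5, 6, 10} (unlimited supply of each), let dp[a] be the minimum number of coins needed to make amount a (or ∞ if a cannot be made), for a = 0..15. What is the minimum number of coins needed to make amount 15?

2

 a  0  1  2  3  4  5  6  7  8  9 10 11 12 13 14 15
dp  0  -  -  -  -  1  1  -  -  -  1  2  2  -  -  2
(- denotes ∞ / unreachable)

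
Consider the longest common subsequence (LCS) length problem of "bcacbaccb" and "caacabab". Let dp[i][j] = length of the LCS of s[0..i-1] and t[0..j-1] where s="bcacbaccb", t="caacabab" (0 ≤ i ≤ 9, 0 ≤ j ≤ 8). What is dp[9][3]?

3

   ''  c  a  a  c  a  b  a  b
''  0  0  0  0  0  0  0  0  0
 b  0  0  0  0  0  0  1  1  1
 c  0  1  1  1  1  1  1  1  1
 a  0  1  2  2  2  2  2  2  2
 c  0  1  2  2  3  3  3  3  3
 b  0  1  2  2  3  3  4  4  4
 a  0  1  2  3  3  4  4  5  5
 c  0  1  2  3  4  4  4  5  5
 c  0  1  2  3  4  4  4  5  5
 b  0  1  2  3  4  4  5  5  6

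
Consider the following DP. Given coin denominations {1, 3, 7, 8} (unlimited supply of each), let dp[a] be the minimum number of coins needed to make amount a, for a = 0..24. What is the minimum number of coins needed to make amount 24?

 a  0  1  2  3  4  5  6  7  8  9 10 11 12 13 14 15 16 17 18 19 20 21 22 23 24
dp  0  1  2  1  2  3  2  1  1  2  2  2  3  3  2  2  2  3  3  3  4  3  3  3  3

3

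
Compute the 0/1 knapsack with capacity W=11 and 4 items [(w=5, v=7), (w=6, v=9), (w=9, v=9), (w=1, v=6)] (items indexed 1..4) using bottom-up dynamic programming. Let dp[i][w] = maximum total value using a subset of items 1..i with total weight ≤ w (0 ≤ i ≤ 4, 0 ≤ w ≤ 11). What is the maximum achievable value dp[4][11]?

16

i\w   0   1   2   3   4   5   6   7   8   9  10  11
  0   0   0   0   0   0   0   0   0   0   0   0   0
  1   0   0   0   0   0   7   7   7   7   7   7   7
  2   0   0   0   0   0   7   9   9   9   9   9  16
  3   0   0   0   0   0   7   9   9   9   9   9  16
  4   0   6   6   6   6   7  13  15  15  15  15  16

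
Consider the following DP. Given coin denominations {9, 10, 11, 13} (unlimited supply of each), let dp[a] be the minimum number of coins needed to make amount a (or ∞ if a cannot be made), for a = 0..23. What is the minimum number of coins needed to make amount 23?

2

 a  0  1  2  3  4  5  6  7  8  9 10 11 12 13 14 15 16 17 18 19 20 21 22 23
dp  0  -  -  -  -  -  -  -  -  1  1  1  -  1  -  -  -  -  2  2  2  2  2  2
(- denotes ∞ / unreachable)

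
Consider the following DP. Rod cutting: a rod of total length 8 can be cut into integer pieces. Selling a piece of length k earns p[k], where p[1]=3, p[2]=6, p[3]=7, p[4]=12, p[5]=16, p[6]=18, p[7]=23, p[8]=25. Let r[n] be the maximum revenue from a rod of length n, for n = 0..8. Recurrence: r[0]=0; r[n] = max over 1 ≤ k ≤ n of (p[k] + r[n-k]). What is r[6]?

19

   n    0    1    2    3    4    5    6    7    8
r[n]    0    3    6    9   12   16   19   23   26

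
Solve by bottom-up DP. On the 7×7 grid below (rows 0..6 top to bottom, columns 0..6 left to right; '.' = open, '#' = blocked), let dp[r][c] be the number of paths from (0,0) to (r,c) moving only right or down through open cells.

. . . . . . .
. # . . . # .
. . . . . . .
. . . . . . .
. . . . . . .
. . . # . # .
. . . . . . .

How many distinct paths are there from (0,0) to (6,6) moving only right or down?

128

r\c   0   1   2   3   4   5   6
  0   1   1   1   1   1   1   1
  1   1   0   1   2   3   0   1
  2   1   1   2   4   7   7   8
  3   1   2   4   8  15  22  30
  4   1   3   7  15  30  52  82
  5   1   4  11   0  30   0  82
  6   1   5  16  16  46  46 128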